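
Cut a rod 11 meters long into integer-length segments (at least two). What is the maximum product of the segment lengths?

Define prod[k] = max over 1≤i<k of i · max(k−i, prod[k−i]); the inner max lets the remainder stay uncut if that's better.
prod[2] = 1×max(1,0) = 1×1 = 1
prod[3] = max(1×2, 2×1) = 2
prod[4] = max(1×3, 2×2, 3×1) = 4
prod[5] = max(1×4, 2×3, 3×2, 4×1) = 6
prod[6] = max(1×6, 2×4, 3×3, 4×2, 5×1) = 9
prod[7] = max(1×9, 2×6, 3×4, 4×3, 5×2, 6×1) = 12
prod[8] = max(1×12, 2×9, 3×6, …, 6×2, 7×1) = 18
prod[9] = max(1×18, 2×12, 3×9, …, 7×2, 8×1) = 27
prod[10] = max(1×27, 2×18, 3×12, …, 8×2, 9×1) = 36
prod[11] = max(1×36, 2×27, 3×18, …, 9×2, 10×1) = 54
One optimal split: 3 + 3 + 3 + 2; product 3×3×3×2 = 54.

54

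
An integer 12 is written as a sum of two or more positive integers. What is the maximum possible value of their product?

81

Define prod[k] = max over 1≤i<k of i · max(k−i, prod[k−i]); the inner max lets the remainder stay uncut if that's better.
Small cases: prod[2]=1, prod[3]=2, prod[4]=4, prod[5]=6, prod[6]=9, prod[7]=12.
prod[8] = max(1×12, 2×9, 3×6, …, 6×2, 7×1) = 18
prod[9] = max(1×18, 2×12, 3×9, …, 7×2, 8×1) = 27
prod[10] = max(1×27, 2×18, 3×12, …, 8×2, 9×1) = 36
prod[11] = max(1×36, 2×27, 3×18, …, 9×2, 10×1) = 54
prod[12] = max(1×54, 2×36, 3×27, …, 10×2, 11×1) = 81
One optimal split: 3 + 3 + 3 + 3; product 3×3×3×3 = 81.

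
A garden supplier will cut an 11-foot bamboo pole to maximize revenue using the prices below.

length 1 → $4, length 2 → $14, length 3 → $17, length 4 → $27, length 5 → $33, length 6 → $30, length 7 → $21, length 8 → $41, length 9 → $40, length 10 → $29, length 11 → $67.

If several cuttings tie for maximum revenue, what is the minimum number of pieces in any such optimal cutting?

4

Build r[k] bottom-up: r[k] = max over allowed piece i of (p[i] + r[k−i]).
r[1] = 4
r[2] = 14
r[3] = 18  (first piece 1, then r[2]=14)
r[4] = 28  (first piece 2, then r[2]=14)
r[5] = 33
r[6] = 42  (first piece 2, then r[4]=28)
r[7] = 47  (first piece 2, then r[5]=33)
r[8] = 56  (first piece 2, then r[6]=42)
r[9] = 61  (first piece 2, then r[7]=47)
r[10] = 70  (first piece 2, then r[8]=56)
r[11] = 75  (first piece 2, then r[9]=61)
Maximum revenue is $75.
Now minimize piece count subject to staying optimal: for each k, pieces[k] = 1 + min over i with p[i]+r[k−i]=r[k] of pieces[k−i].
pieces[8] = 4
pieces[9] = 3
pieces[10] = 5
pieces[11] = 4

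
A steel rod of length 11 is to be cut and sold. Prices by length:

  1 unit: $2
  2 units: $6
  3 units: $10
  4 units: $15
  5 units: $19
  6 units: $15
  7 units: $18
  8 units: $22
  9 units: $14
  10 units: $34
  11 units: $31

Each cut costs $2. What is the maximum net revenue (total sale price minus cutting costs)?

Consider every possible first cut. v[k] is the best of p[i]+v[k−i] over all sellable i≤k, charging 2 whenever i<k.
v[1] = 2
v[2] = 6
v[3] = 10
v[4] = 15
v[5] = 19
v[6] = 19  (first piece 1, then v[5]=19)
v[7] = 23  (first piece 2, then v[5]=19)
v[8] = 28  (first piece 4, then v[4]=15)
v[9] = 32  (first piece 4, then v[5]=19)
v[10] = 36  (first piece 5, then v[5]=19)
v[11] = 36  (first piece 1, then v[10]=36)
One optimal plan: pieces 5 + 5 + 1 (2 cuts) → $40 − $4 = $36.

36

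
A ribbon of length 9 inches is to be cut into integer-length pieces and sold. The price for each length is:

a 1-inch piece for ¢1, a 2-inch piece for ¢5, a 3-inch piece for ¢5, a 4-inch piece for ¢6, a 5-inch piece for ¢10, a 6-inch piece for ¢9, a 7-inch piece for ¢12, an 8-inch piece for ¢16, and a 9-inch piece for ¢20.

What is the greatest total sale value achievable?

Consider every possible first cut. r[k] is the best of p[i]+r[k−i] over all sellable i≤k.
r[1] = 1
r[2] = max(1+1, 5+0) = 5
r[3] = max(1+5, 5+1, 5+0) = 6
r[4] = max(1+6, 5+5, 5+1, 6+0) = 10
r[5] = max(1+10, 5+6, 5+5, 6+1, 10+0) = 11
r[6] = max(1+11, 5+10, 5+6, 6+5, 10+1, 9+0) = 15
r[7] = max(1+15, 5+11, 5+10, …, 9+1, 12+0) = 16
r[8] = max(1+16, 5+15, 5+11, …, 12+1, 16+0) = 20
r[9] = max(1+20, 5+16, 5+15, …, 16+1, 20+0) = 21
One optimal cutting: 2 + 2 + 2 + 2 + 1 → ¢5 + ¢5 + ¢5 + ¢5 + ¢1 = ¢21.

21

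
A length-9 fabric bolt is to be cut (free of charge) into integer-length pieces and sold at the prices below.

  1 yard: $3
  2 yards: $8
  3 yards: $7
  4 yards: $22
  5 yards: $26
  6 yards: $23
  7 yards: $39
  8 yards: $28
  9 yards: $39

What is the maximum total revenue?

Build r[k] bottom-up: r[k] = max over allowed piece i of (p[i] + r[k−i]).
r[1] = 3
r[2] = max(3+3, 8+0) = 8
r[3] = max(3+8, 8+3, 7+0) = 11
r[4] = max(3+11, 8+8, 7+3, 22+0) = 22
r[5] = max(3+22, 8+11, 7+8, 22+3, 26+0) = 26
r[6] = max(3+26, 8+22, 7+11, 22+8, 26+3, 23+0) = 30
r[7] = max(3+30, 8+26, 7+22, …, 23+3, 39+0) = 39
r[8] = max(3+39, 8+30, 7+26, …, 39+3, 28+0) = 44
r[9] = max(3+44, 8+39, 7+30, …, 28+3, 39+0) = 48
One optimal cutting: 5 + 4 → $26 + $22 = $48.

48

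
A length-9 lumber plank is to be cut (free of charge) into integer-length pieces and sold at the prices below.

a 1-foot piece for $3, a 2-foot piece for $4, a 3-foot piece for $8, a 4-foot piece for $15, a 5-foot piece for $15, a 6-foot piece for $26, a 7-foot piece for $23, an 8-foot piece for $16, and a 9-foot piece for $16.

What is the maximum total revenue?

35

Build R[k] bottom-up: R[k] = max over allowed piece i of (p[i] + R[k−i]).
R[1] = 3
R[2] = 6  (first piece 1, then R[1]=3)
R[3] = 9  (first piece 1, then R[2]=6)
R[4] = 15
R[5] = 18  (first piece 1, then R[4]=15)
R[6] = 26
R[7] = 29  (first piece 1, then R[6]=26)
R[8] = 32  (first piece 1, then R[7]=29)
R[9] = 35  (first piece 1, then R[8]=32)
One optimal cutting: 6 + 1 + 1 + 1 → $26 + $3 + $3 + $3 = $35.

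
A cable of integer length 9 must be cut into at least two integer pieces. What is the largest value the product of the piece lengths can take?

Define P[k] = max over 1≤i<k of i · max(k−i, P[k−i]); the inner max lets the remainder stay uncut if that's better.
P[2] = 1*max(1,0) = 1*1 = 1
P[3] = max(1*2, 2*1) = 2
P[4] = max(1*3, 2*2, 3*1) = 4
P[5] = max(1*4, 2*3, 3*2, 4*1) = 6
P[6] = max(1*6, 2*4, 3*3, 4*2, 5*1) = 9
P[7] = max(1*9, 2*6, 3*4, 4*3, 5*2, 6*1) = 12
P[8] = max(1*12, 2*9, 3*6, …, 6*2, 7*1) = 18
P[9] = max(1*18, 2*12, 3*9, …, 7*2, 8*1) = 27
One optimal split: 3 + 3 + 3; product 3*3*3 = 27.

27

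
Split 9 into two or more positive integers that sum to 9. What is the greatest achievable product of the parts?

Fill m[k] for k=2..9: at each k try every first piece i and multiply by the better of (k−i) uncut or m[k−i].
m[2] = 1×max(1,0) = 1×1 = 1
m[3] = 1×max(2,1) = 1×2 = 2
m[4] = 2×max(2,1) = 2×2 = 4
m[5] = 2×max(3,2) = 2×3 = 6
m[6] = 3×max(3,2) = 3×3 = 9
m[7] = 2×max(5,6) = 2×6 = 12
m[8] = 2×max(6,9) = 2×9 = 18
m[9] = 3×max(6,9) = 3×9 = 27
One optimal split: 3 + 3 + 3; product 3×3×3 = 27.

27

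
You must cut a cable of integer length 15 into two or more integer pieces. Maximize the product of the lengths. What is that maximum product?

243

Define prod[k] = max over 1≤i<k of i · max(k−i, prod[k−i]); the inner max lets the remainder stay uncut if that's better.
Small cases: prod[2]=1, prod[3]=2, prod[4]=4, prod[5]=6, prod[6]=9, prod[7]=12.
prod[8] = 2·max(6,9) = 2·9 = 18
prod[9] = 3·max(6,9) = 3·9 = 27
prod[10] = 2·max(8,18) = 2·18 = 36
prod[11] = 2·max(9,27) = 2·27 = 54
prod[12] = 3·max(9,27) = 3·27 = 81
prod[13] = 2·max(11,54) = 2·54 = 108
prod[14] = 2·max(12,81) = 2·81 = 162
prod[15] = 3·max(12,81) = 3·81 = 243
One optimal split: 3 + 3 + 3 + 3 + 3; product 3·3·3·3·3 = 243.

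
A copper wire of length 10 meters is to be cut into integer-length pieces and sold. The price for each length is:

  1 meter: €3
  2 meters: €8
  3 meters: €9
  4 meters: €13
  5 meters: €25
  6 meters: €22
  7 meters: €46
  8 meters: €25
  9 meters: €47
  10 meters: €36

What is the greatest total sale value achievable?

Let r[k] be the best obtainable value from length k. For each k, try every first piece i and keep the best of price[i] + r[k−i].
r[1] = 3
r[2] = 8
r[3] = 11  (first piece 1, then r[2]=8)
r[4] = 16  (first piece 2, then r[2]=8)
r[5] = 25
r[6] = 28  (first piece 1, then r[5]=25)
r[7] = 46
r[8] = 49  (first piece 1, then r[7]=46)
r[9] = 54  (first piece 2, then r[7]=46)
r[10] = 57  (first piece 1, then r[9]=54)
One optimal cutting: 7 + 2 + 1 → €46 + €8 + €3 = €57.

57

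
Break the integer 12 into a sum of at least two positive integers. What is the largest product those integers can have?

81

Define m[k] = max over 1≤i<k of i · max(k−i, m[k−i]); the inner max lets the remainder stay uncut if that's better.
m[2] = 1*max(1,0) = 1*1 = 1
m[3] = 1*max(2,1) = 1*2 = 2
m[4] = 2*max(2,1) = 2*2 = 4
m[5] = 2*max(3,2) = 2*3 = 6
m[6] = 3*max(3,2) = 3*3 = 9
m[7] = 2*max(5,6) = 2*6 = 12
m[8] = 2*max(6,9) = 2*9 = 18
m[9] = 3*max(6,9) = 3*9 = 27
m[10] = 2*max(8,18) = 2*18 = 36
m[11] = 2*max(9,27) = 2*27 = 54
m[12] = 3*max(9,27) = 3*27 = 81
One optimal split: 3 + 3 + 3 + 3; product 3*3*3*3 = 81.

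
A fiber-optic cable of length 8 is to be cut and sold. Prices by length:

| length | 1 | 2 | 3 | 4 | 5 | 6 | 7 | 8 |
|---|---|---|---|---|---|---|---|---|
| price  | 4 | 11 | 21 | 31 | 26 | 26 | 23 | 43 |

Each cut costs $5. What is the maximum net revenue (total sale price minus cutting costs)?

Let r[k] be the best obtainable value from length k. For each k, try every first piece i and keep the best of price[i] + r[k−i] minus the 5 cut fee when i<k.
r[1] = 4
r[2] = 11
r[3] = 21
r[4] = 31
r[5] = 30  (first piece 1, then r[4]=31)
r[6] = 37  (first piece 2, then r[4]=31)
r[7] = 47  (first piece 3, then r[4]=31)
r[8] = 57  (first piece 4, then r[4]=31)
One optimal plan: pieces 4 + 4 (1 cut) → $62 − $5 = $57.

57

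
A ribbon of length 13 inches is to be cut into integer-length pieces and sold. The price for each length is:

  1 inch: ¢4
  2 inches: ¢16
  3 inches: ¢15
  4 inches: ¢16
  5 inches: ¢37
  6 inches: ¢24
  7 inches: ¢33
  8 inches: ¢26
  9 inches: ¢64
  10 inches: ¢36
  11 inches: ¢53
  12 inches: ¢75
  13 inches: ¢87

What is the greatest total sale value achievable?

101

Let R[k] be the best obtainable value from length k. For each k, try every first piece i and keep the best of price[i] + R[k−i].
R[1] = 4
R[2] = max(4+4, 16+0) = 16
R[3] = max(4+16, 16+4, 15+0) = 20
R[4] = max(4+20, 16+16, 15+4, 16+0) = 32
R[5] = max(4+32, 16+20, 15+16, 16+4, 37+0) = 37
R[6] = max(4+37, 16+32, 15+20, 16+16, 37+4, 24+0) = 48
R[7] = max(4+48, 16+37, 15+32, …, 24+4, 33+0) = 53
R[8] = max(4+53, 16+48, 15+37, …, 33+4, 26+0) = 64
R[9] = max(4+64, 16+53, 15+48, …, 26+4, 64+0) = 69
R[10] = max(4+69, 16+64, 15+53, …, 64+4, 36+0) = 80
R[11] = max(4+80, 16+69, 15+64, …, 36+4, 53+0) = 85
R[12] = max(4+85, 16+80, 15+69, …, 53+4, 75+0) = 96
R[13] = max(4+96, 16+85, 15+80, …, 75+4, 87+0) = 101
One optimal cutting: 5 + 2 + 2 + 2 + 2 → ¢37 + ¢16 + ¢16 + ¢16 + ¢16 = ¢101.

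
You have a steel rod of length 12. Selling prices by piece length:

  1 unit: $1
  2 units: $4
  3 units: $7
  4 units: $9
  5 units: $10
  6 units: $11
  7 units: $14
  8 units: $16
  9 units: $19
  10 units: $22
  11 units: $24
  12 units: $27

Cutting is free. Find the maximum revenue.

Build R[k] bottom-up: R[k] = max over allowed piece i of (p[i] + R[k−i]).
R[1] = 1
R[2] = max(1+1, 4+0) = 4
R[3] = max(1+4, 4+1, 7+0) = 7
R[4] = max(1+7, 4+4, 7+1, 9+0) = 9
R[5] = max(1+9, 4+7, 7+4, 9+1, 10+0) = 11
R[6] = max(1+11, 4+9, 7+7, 9+4, 10+1, 11+0) = 14
R[7] = max(1+14, 4+11, 7+9, …, 11+1, 14+0) = 16
R[8] = max(1+16, 4+14, 7+11, …, 14+1, 16+0) = 18
R[9] = max(1+18, 4+16, 7+14, …, 16+1, 19+0) = 21
R[10] = max(1+21, 4+18, 7+16, …, 19+1, 22+0) = 23
R[11] = max(1+23, 4+21, 7+18, …, 22+1, 24+0) = 25
R[12] = max(1+25, 4+23, 7+21, …, 24+1, 27+0) = 28
One optimal cutting: 3 + 3 + 3 + 3 → $7 + $7 + $7 + $7 = $28.

28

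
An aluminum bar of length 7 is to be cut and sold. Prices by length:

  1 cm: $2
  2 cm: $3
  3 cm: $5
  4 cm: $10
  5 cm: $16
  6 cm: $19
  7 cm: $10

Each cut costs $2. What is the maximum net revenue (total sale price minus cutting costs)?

19

Consider every possible first cut. net[k] is the best of p[i]+net[k−i] over all sellable i≤k, charging 2 whenever i<k.
net[1] = 2
net[2] = max(2+2-2, 3+0) = 3
net[3] = max(2+3-2, 3+2-2, 5+0) = 5
net[4] = max(2+5-2, 3+3-2, 5+2-2, 10+0) = 10
net[5] = max(2+10-2, 3+5-2, 5+3-2, 10+2-2, 16+0) = 16
net[6] = max(2+16-2, 3+10-2, 5+5-2, 10+3-2, 16+2-2, 19+0) = 19
net[7] = max(2+19-2, 3+16-2, 5+10-2, …, 19+2-2, 10+0) = 19
One optimal plan: pieces 6 + 1 (1 cut) → $21 − $2 = $19.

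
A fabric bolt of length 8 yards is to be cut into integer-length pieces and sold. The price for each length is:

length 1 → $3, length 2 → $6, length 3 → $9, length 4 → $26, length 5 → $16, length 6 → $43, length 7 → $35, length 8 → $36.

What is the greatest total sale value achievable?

52

Let v[k] be the best obtainable value from length k. For each k, try every first piece i and keep the best of price[i] + v[k−i].
v[1] = 3
v[2] = 6  (first piece 1, then v[1]=3)
v[3] = 9  (first piece 1, then v[2]=6)
v[4] = 26
v[5] = 29  (first piece 1, then v[4]=26)
v[6] = 43
v[7] = 46  (first piece 1, then v[6]=43)
v[8] = 52  (first piece 4, then v[4]=26)
One optimal cutting: 4 + 4 → $26 + $26 = $52.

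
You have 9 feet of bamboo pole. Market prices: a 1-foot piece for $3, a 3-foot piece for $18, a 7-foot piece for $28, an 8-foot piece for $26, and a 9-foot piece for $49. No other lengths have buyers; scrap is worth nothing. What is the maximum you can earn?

54

Let f[k] be the best obtainable value from length k. For each k, try every first piece i and keep the best of price[i] + f[k−i].
f[1] = 3
f[2] = 6  (first piece 1, then f[1]=3)
f[3] = max(3+6, 18+0) = 18
f[4] = max(3+18, 18+3) = 21
f[5] = max(3+21, 18+6) = 24
f[6] = max(3+24, 18+18) = 36
f[7] = max(3+36, 18+21, 28+0) = 39
f[8] = max(3+39, 18+24, 28+3, 26+0) = 42
f[9] = max(3+42, 18+36, 28+6, 26+3, 49+0) = 54
One optimal cutting: 3 + 3 + 3 → $54.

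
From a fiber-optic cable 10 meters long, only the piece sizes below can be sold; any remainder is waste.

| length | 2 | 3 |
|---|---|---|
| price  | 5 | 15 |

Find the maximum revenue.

Let f[k] be the best obtainable value from length k. For each k, try every first piece i and keep the best of price[i] + f[k−i].
f[1] = 0
f[2] = 5
f[3] = 15
f[4] = 15
f[5] = 20  (first piece 2, then f[3]=15)
f[6] = 30  (first piece 3, then f[3]=15)
f[7] = 30
f[8] = 35  (first piece 2, then f[6]=30)
f[9] = 45  (first piece 3, then f[6]=30)
f[10] = 45
One optimal cutting: pieces 3 + 3 + 3 with 1 meter of scrap → $45.

45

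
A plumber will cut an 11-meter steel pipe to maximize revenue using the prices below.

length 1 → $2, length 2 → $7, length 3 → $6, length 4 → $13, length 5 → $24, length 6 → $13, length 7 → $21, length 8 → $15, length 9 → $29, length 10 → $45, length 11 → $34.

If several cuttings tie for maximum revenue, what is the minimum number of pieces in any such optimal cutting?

Build r[k] bottom-up: r[k] = max over allowed piece i of (p[i] + r[k−i]).
r[1] = 2
r[2] = max(2+2, 7+0) = 7
r[3] = max(2+7, 7+2, 6+0) = 9
r[4] = max(2+9, 7+7, 6+2, 13+0) = 14
r[5] = max(2+14, 7+9, 6+7, 13+2, 24+0) = 24
r[6] = max(2+24, 7+14, 6+9, 13+7, 24+2, 13+0) = 26
r[7] = max(2+26, 7+24, 6+14, …, 13+2, 21+0) = 31
r[8] = max(2+31, 7+26, 6+24, …, 21+2, 15+0) = 33
r[9] = max(2+33, 7+31, 6+26, …, 15+2, 29+0) = 38
r[10] = max(2+38, 7+33, 6+31, …, 29+2, 45+0) = 48
r[11] = max(2+48, 7+38, 6+33, …, 45+2, 34+0) = 50
Maximum revenue is $50.
Now minimize piece count subject to staying optimal: for each k, pieces[k] = 1 + min over i with p[i]+r[k−i]=r[k] of pieces[k−i].
pieces[8] = 3
pieces[9] = 3
pieces[10] = 2
pieces[11] = 3

3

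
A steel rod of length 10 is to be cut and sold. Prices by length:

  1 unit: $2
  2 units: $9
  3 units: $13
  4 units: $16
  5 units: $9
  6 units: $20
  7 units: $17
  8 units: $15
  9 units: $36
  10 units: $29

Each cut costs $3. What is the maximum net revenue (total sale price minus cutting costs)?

Consider every possible first cut. v[k] is the best of p[i]+v[k−i] over all sellable i≤k, charging 3 whenever i<k.
v[1] = 2
v[2] = max(2+2-3, 9+0) = 9
v[3] = max(2+9-3, 9+2-3, 13+0) = 13
v[4] = max(2+13-3, 9+9-3, 13+2-3, 16+0) = 16
v[5] = max(2+16-3, 9+13-3, 13+9-3, 16+2-3, 9+0) = 19
v[6] = max(2+19-3, 9+16-3, 13+13-3, 16+9-3, 9+2-3, 20+0) = 23
v[7] = max(2+23-3, 9+19-3, 13+16-3, …, 20+2-3, 17+0) = 26
v[8] = max(2+26-3, 9+23-3, 13+19-3, …, 17+2-3, 15+0) = 29
v[9] = max(2+29-3, 9+26-3, 13+23-3, …, 15+2-3, 36+0) = 36
v[10] = max(2+36-3, 9+29-3, 13+26-3, …, 36+2-3, 29+0) = 36
One optimal plan: pieces 4 + 3 + 3 (2 cuts) → $42 − $6 = $36.

36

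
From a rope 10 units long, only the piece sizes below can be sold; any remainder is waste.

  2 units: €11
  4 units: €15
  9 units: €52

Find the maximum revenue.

55

Let best[k] be the best obtainable value from length k. For each k, try every first piece i and keep the best of price[i] + best[k−i].
best[1] = 0
best[2] = 11
best[3] = 11
best[4] = max(11+11, 15+0) = 22
best[5] = max(11+11, 15+0) = 22
best[6] = max(11+22, 15+11) = 33
best[7] = max(11+22, 15+11) = 33
best[8] = max(11+33, 15+22) = 44
best[9] = max(11+33, 15+22, 52+0) = 52
best[10] = max(11+44, 15+33, 52+0) = 55
One optimal cutting: 2 + 2 + 2 + 2 + 2 → €55.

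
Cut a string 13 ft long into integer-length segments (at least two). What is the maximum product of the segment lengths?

108

Fill g[k] for k=2..13: at each k try every first piece i and multiply by the better of (k−i) uncut or g[k−i].
g[2] = 1·max(1,0) = 1·1 = 1
g[3] = 1·max(2,1) = 1·2 = 2
g[4] = 2·max(2,1) = 2·2 = 4
g[5] = 2·max(3,2) = 2·3 = 6
g[6] = 3·max(3,2) = 3·3 = 9
g[7] = 2·max(5,6) = 2·6 = 12
g[8] = 2·max(6,9) = 2·9 = 18
g[9] = 3·max(6,9) = 3·9 = 27
g[10] = 2·max(8,18) = 2·18 = 36
g[11] = 2·max(9,27) = 2·27 = 54
g[12] = 3·max(9,27) = 3·27 = 81
g[13] = 2·max(11,54) = 2·54 = 108
One optimal split: 3 + 3 + 3 + 2 + 2; product 3·3·3·2·2 = 108.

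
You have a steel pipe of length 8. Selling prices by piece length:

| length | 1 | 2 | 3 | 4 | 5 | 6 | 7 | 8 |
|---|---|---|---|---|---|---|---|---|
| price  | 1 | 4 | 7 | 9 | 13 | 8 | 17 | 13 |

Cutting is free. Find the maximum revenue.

20

Consider every possible first cut. v[k] is the best of p[i]+v[k−i] over all sellable i≤k.
v[1] = 1
v[2] = max(1+1, 4+0) = 4
v[3] = max(1+4, 4+1, 7+0) = 7
v[4] = max(1+7, 4+4, 7+1, 9+0) = 9
v[5] = max(1+9, 4+7, 7+4, 9+1, 13+0) = 13
v[6] = max(1+13, 4+9, 7+7, 9+4, 13+1, 8+0) = 14
v[7] = max(1+14, 4+13, 7+9, …, 8+1, 17+0) = 17
v[8] = max(1+17, 4+14, 7+13, …, 17+1, 13+0) = 20
One optimal cutting: 5 + 3 → $13 + $7 = $20.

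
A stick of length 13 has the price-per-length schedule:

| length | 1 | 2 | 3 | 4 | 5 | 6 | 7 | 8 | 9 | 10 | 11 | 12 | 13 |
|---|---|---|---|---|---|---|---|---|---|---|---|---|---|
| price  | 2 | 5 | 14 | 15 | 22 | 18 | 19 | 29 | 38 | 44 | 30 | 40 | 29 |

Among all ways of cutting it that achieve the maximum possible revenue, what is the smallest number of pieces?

Consider every possible first cut. r[k] is the best of p[i]+r[k−i] over all sellable i≤k.
r[1] = 2
r[2] = max(2+2, 5+0) = 5
r[3] = max(2+5, 5+2, 14+0) = 14
r[4] = max(2+14, 5+5, 14+2, 15+0) = 16
r[5] = max(2+16, 5+14, 14+5, 15+2, 22+0) = 22
r[6] = max(2+22, 5+16, 14+14, 15+5, 22+2, 18+0) = 28
r[7] = max(2+28, 5+22, 14+16, …, 18+2, 19+0) = 30
r[8] = max(2+30, 5+28, 14+22, …, 19+2, 29+0) = 36
r[9] = max(2+36, 5+30, 14+28, …, 29+2, 38+0) = 42
r[10] = max(2+42, 5+36, 14+30, …, 38+2, 44+0) = 44
r[11] = max(2+44, 5+42, 14+36, …, 44+2, 30+0) = 50
r[12] = max(2+50, 5+44, 14+42, …, 30+2, 40+0) = 56
r[13] = max(2+56, 5+50, 14+44, …, 40+2, 29+0) = 58
Maximum revenue is €58.
Now minimize piece count subject to staying optimal: for each k, pieces[k] = 1 + min over i with p[i]+r[k−i]=r[k] of pieces[k−i].
pieces[10] = 1
pieces[11] = 3
pieces[12] = 4
pieces[13] = 2

2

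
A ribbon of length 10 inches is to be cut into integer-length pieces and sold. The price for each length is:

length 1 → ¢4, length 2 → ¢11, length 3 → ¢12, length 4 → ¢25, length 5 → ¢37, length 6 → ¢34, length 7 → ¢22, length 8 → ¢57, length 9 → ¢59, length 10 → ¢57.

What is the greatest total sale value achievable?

74

Consider every possible first cut. best[k] is the best of p[i]+best[k−i] over all sellable i≤k.
best[1] = 4
best[2] = max(4+4, 11+0) = 11
best[3] = max(4+11, 11+4, 12+0) = 15
best[4] = max(4+15, 11+11, 12+4, 25+0) = 25
best[5] = max(4+25, 11+15, 12+11, 25+4, 37+0) = 37
best[6] = max(4+37, 11+25, 12+15, 25+11, 37+4, 34+0) = 41
best[7] = max(4+41, 11+37, 12+25, …, 34+4, 22+0) = 48
best[8] = max(4+48, 11+41, 12+37, …, 22+4, 57+0) = 57
best[9] = max(4+57, 11+48, 12+41, …, 57+4, 59+0) = 62
best[10] = max(4+62, 11+57, 12+48, …, 59+4, 57+0) = 74
One optimal cutting: 5 + 5 → ¢37 + ¢37 = ¢74.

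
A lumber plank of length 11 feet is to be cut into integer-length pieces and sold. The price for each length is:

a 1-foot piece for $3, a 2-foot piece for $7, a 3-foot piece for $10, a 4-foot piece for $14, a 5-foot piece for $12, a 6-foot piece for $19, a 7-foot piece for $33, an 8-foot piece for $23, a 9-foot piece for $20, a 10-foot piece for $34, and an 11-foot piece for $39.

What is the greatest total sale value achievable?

47

Consider every possible first cut. v[k] is the best of p[i]+v[k−i] over all sellable i≤k.
v[1] = 3
v[2] = max(3+3, 7+0) = 7
v[3] = max(3+7, 7+3, 10+0) = 10
v[4] = max(3+10, 7+7, 10+3, 14+0) = 14
v[5] = max(3+14, 7+10, 10+7, 14+3, 12+0) = 17
v[6] = max(3+17, 7+14, 10+10, 14+7, 12+3, 19+0) = 21
v[7] = max(3+21, 7+17, 10+14, …, 19+3, 33+0) = 33
v[8] = max(3+33, 7+21, 10+17, …, 33+3, 23+0) = 36
v[9] = max(3+36, 7+33, 10+21, …, 23+3, 20+0) = 40
v[10] = max(3+40, 7+36, 10+33, …, 20+3, 34+0) = 43
v[11] = max(3+43, 7+40, 10+36, …, 34+3, 39+0) = 47
One optimal cutting: 7 + 2 + 2 → $33 + $7 + $7 = $47.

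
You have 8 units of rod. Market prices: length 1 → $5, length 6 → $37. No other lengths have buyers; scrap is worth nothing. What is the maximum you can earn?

47

Build f[k] bottom-up: f[k] = max over allowed piece i of (p[i] + f[k−i]).
f[1] = 5
f[2] = 10  (first piece 1, then f[1]=5)
f[3] = 15  (first piece 1, then f[2]=10)
f[4] = 20  (first piece 1, then f[3]=15)
f[5] = 25  (first piece 1, then f[4]=20)
f[6] = 37
f[7] = 42  (first piece 1, then f[6]=37)
f[8] = 47  (first piece 1, then f[7]=42)
One optimal cutting: 6 + 1 + 1 → $47.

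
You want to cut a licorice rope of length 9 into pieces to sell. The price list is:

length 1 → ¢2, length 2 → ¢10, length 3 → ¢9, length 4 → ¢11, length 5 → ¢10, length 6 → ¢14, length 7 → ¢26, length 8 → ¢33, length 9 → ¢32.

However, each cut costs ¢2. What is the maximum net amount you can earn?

34

Consider every possible first cut. net[k] is the best of p[i]+net[k−i] over all sellable i≤k, charging 2 whenever i<k.
net[1] = 2
net[2] = max(2+2-2, 10+0) = 10
net[3] = max(2+10-2, 10+2-2, 9+0) = 10
net[4] = max(2+10-2, 10+10-2, 9+2-2, 11+0) = 18
net[5] = max(2+18-2, 10+10-2, 9+10-2, 11+2-2, 10+0) = 18
net[6] = max(2+18-2, 10+18-2, 9+10-2, 11+10-2, 10+2-2, 14+0) = 26
net[7] = max(2+26-2, 10+18-2, 9+18-2, …, 14+2-2, 26+0) = 26
net[8] = max(2+26-2, 10+26-2, 9+18-2, …, 26+2-2, 33+0) = 34
net[9] = max(2+34-2, 10+26-2, 9+26-2, …, 33+2-2, 32+0) = 34
One optimal plan: pieces 2 + 2 + 2 + 2 + 1 (4 cuts) → ¢42 − ¢8 = ¢34.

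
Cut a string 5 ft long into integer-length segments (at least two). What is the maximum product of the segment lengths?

6

Let f[k] be the best product for length k (with at least one cut). For each first piece i, the rest contributes max(k−i, f[k−i]).
f[2] = 1*max(1,0) = 1*1 = 1
f[3] = 1*max(2,1) = 1*2 = 2
f[4] = 2*max(2,1) = 2*2 = 4
f[5] = 2*max(3,2) = 2*3 = 6
One optimal split: 3 + 2; product 3*2 = 6.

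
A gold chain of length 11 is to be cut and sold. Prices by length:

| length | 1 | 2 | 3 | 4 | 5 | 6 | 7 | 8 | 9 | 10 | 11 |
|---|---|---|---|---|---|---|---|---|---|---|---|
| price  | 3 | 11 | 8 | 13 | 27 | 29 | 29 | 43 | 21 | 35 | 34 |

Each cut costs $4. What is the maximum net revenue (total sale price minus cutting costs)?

Let net[k] be the best obtainable value from length k. For each k, try every first piece i and keep the best of price[i] + net[k−i] minus the 4 cut fee when i<k.
net[1] = 3
net[2] = 11
net[3] = 10  (first piece 1, then net[2]=11)
net[4] = 18  (first piece 2, then net[2]=11)
net[5] = 27
net[6] = 29
net[7] = 34  (first piece 2, then net[5]=27)
net[8] = 43
net[9] = 42  (first piece 1, then net[8]=43)
net[10] = 50  (first piece 2, then net[8]=43)
net[11] = 52  (first piece 5, then net[6]=29)
One optimal plan: pieces 6 + 5 (1 cut) → $56 − $4 = $52.

52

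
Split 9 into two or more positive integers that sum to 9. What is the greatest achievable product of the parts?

27

Fill f[k] for k=2..9: at each k try every first piece i and multiply by the better of (k−i) uncut or f[k−i].
f[2] = 1·max(1,0) = 1·1 = 1
f[3] = 1·max(2,1) = 1·2 = 2
f[4] = 2·max(2,1) = 2·2 = 4
f[5] = 2·max(3,2) = 2·3 = 6
f[6] = 3·max(3,2) = 3·3 = 9
f[7] = 2·max(5,6) = 2·6 = 12
f[8] = 2·max(6,9) = 2·9 = 18
f[9] = 3·max(6,9) = 3·9 = 27
One optimal split: 3 + 3 + 3; product 3·3·3 = 27.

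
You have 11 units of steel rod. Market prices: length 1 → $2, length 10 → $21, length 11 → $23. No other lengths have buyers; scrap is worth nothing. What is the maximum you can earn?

23

Let best[k] be the best obtainable value from length k. For each k, try every first piece i and keep the best of price[i] + best[k−i].
best[1] = 2
best[2] = 4  (first piece 1, then best[1]=2)
best[3] = 6  (first piece 1, then best[2]=4)
best[4] = 8  (first piece 1, then best[3]=6)
best[5] = 10  (first piece 1, then best[4]=8)
best[6] = 12  (first piece 1, then best[5]=10)
best[7] = 14  (first piece 1, then best[6]=12)
best[8] = 16  (first piece 1, then best[7]=14)
best[9] = 18  (first piece 1, then best[8]=16)
best[10] = 21
best[11] = 23  (first piece 1, then best[10]=21)
One optimal cutting: 10 + 1 → $23.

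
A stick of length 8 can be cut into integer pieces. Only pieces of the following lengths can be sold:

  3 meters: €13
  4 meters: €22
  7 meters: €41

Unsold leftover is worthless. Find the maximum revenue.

Let f[k] be the best obtainable value from length k. For each k, try every first piece i and keep the best of price[i] + f[k−i].
f[1] = 0
f[2] = 0
f[3] = 13
f[4] = 22
f[5] = 22
f[6] = 26  (first piece 3, then f[3]=13)
f[7] = 41
f[8] = 44  (first piece 4, then f[4]=22)
One optimal cutting: 4 + 4 → €44.

44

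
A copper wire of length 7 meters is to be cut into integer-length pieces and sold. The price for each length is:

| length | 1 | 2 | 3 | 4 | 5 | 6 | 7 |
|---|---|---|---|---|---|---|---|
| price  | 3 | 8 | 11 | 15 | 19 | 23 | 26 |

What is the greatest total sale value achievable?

Build R[k] bottom-up: R[k] = max over allowed piece i of (p[i] + R[k−i]).
R[1] = 3
R[2] = 8
R[3] = 11  (first piece 1, then R[2]=8)
R[4] = 16  (first piece 2, then R[2]=8)
R[5] = 19  (first piece 1, then R[4]=16)
R[6] = 24  (first piece 2, then R[4]=16)
R[7] = 27  (first piece 1, then R[6]=24)
One optimal cutting: 2 + 2 + 2 + 1 → €8 + €8 + €8 + €3 = €27.

27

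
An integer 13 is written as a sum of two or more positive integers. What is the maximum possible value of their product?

108

Fill P[k] for k=2..13: at each k try every first piece i and multiply by the better of (k−i) uncut or P[k−i].
P[2] = 1·max(1,0) = 1·1 = 1
P[3] = max(1·2, 2·1) = 2
P[4] = max(1·3, 2·2, 3·1) = 4
P[5] = max(1·4, 2·3, 3·2, 4·1) = 6
P[6] = max(1·6, 2·4, 3·3, 4·2, 5·1) = 9
P[7] = max(1·9, 2·6, 3·4, 4·3, 5·2, 6·1) = 12
P[8] = max(1·12, 2·9, 3·6, …, 6·2, 7·1) = 18
P[9] = max(1·18, 2·12, 3·9, …, 7·2, 8·1) = 27
P[10] = max(1·27, 2·18, 3·12, …, 8·2, 9·1) = 36
P[11] = max(1·36, 2·27, 3·18, …, 9·2, 10·1) = 54
P[12] = max(1·54, 2·36, 3·27, …, 10·2, 11·1) = 81
P[13] = max(1·81, 2·54, 3·36, …, 11·2, 12·1) = 108
One optimal split: 3 + 3 + 3 + 2 + 2; product 3·3·3·2·2 = 108.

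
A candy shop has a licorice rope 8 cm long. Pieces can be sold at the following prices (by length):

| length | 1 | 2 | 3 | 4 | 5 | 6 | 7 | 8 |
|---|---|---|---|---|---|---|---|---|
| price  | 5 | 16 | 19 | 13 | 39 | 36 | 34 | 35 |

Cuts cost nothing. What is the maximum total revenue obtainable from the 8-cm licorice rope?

64

Build r[k] bottom-up: r[k] = max over allowed piece i of (p[i] + r[k−i]).
r[1] = 5
r[2] = max(5+5, 16+0) = 16
r[3] = max(5+16, 16+5, 19+0) = 21
r[4] = max(5+21, 16+16, 19+5, 13+0) = 32
r[5] = max(5+32, 16+21, 19+16, 13+5, 39+0) = 39
r[6] = max(5+39, 16+32, 19+21, 13+16, 39+5, 36+0) = 48
r[7] = max(5+48, 16+39, 19+32, …, 36+5, 34+0) = 55
r[8] = max(5+55, 16+48, 19+39, …, 34+5, 35+0) = 64
One optimal cutting: 2 + 2 + 2 + 2 → ¢16 + ¢16 + ¢16 + ¢16 = ¢64.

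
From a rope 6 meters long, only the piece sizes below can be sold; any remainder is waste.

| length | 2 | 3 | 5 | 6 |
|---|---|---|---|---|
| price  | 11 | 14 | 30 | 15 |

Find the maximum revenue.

Build best[k] bottom-up: best[k] = max over allowed piece i of (p[i] + best[k−i]).
best[1] = 0
best[2] = 11
best[3] = max(11+0, 14+0) = 14
best[4] = max(11+11, 14+0) = 22
best[5] = max(11+14, 14+11, 30+0) = 30
best[6] = max(11+22, 14+14, 30+0, 15+0) = 33
One optimal cutting: 2 + 2 + 2 → $33.

33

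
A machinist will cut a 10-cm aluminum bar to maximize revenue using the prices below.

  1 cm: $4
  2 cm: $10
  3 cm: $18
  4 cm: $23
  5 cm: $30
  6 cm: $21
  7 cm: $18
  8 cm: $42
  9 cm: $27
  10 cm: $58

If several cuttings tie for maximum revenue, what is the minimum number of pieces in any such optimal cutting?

Let r[k] be the best obtainable value from length k. For each k, try every first piece i and keep the best of price[i] + r[k−i].
r[1] = 4
r[2] = max(4+4, 10+0) = 10
r[3] = max(4+10, 10+4, 18+0) = 18
r[4] = max(4+18, 10+10, 18+4, 23+0) = 23
r[5] = max(4+23, 10+18, 18+10, 23+4, 30+0) = 30
r[6] = max(4+30, 10+23, 18+18, 23+10, 30+4, 21+0) = 36
r[7] = max(4+36, 10+30, 18+23, …, 21+4, 18+0) = 41
r[8] = max(4+41, 10+36, 18+30, …, 18+4, 42+0) = 48
r[9] = max(4+48, 10+41, 18+36, …, 42+4, 27+0) = 54
r[10] = max(4+54, 10+48, 18+41, …, 27+4, 58+0) = 60
Maximum revenue is $60.
Now minimize piece count subject to staying optimal: for each k, pieces[k] = 1 + min over i with p[i]+r[k−i]=r[k] of pieces[k−i].
pieces[7] = 2
pieces[8] = 2
pieces[9] = 3
pieces[10] = 2

2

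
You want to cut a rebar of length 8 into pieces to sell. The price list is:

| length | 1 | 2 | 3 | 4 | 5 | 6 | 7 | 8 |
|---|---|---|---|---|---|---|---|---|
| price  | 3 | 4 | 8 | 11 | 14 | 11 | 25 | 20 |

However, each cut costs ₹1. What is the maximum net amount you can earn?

Let v[k] be the best obtainable value from length k. For each k, try every first piece i and keep the best of price[i] + v[k−i] minus the 1 cut fee when i<k.
v[1] = 3
v[2] = max(3+3-1, 4+0) = 5
v[3] = max(3+5-1, 4+3-1, 8+0) = 8
v[4] = max(3+8-1, 4+5-1, 8+3-1, 11+0) = 11
v[5] = max(3+11-1, 4+8-1, 8+5-1, 11+3-1, 14+0) = 14
v[6] = max(3+14-1, 4+11-1, 8+8-1, 11+5-1, 14+3-1, 11+0) = 16
v[7] = max(3+16-1, 4+14-1, 8+11-1, …, 11+3-1, 25+0) = 25
v[8] = max(3+25-1, 4+16-1, 8+14-1, …, 25+3-1, 20+0) = 27
One optimal plan: pieces 7 + 1 (1 cut) → ₹28 − ₹1 = ₹27.

27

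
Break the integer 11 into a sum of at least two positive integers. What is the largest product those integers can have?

Let P[k] be the best product for length k (with at least one cut). For each first piece i, the rest contributes max(k−i, P[k−i]).
Small cases: P[2]=1, P[3]=2, P[4]=4, P[5]=6, P[6]=9.
P[7] = 2·max(5,6) = 2·6 = 12
P[8] = 2·max(6,9) = 2·9 = 18
P[9] = 3·max(6,9) = 3·9 = 27
P[10] = 2·max(8,18) = 2·18 = 36
P[11] = 2·max(9,27) = 2·27 = 54
One optimal split: 3 + 3 + 3 + 2; product 3·3·3·2 = 54.

54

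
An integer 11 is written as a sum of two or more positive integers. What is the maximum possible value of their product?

Fill g[k] for k=2..11: at each k try every first piece i and multiply by the better of (k−i) uncut or g[k−i].
g[2] = 1*max(1,0) = 1*1 = 1
g[3] = 1*max(2,1) = 1*2 = 2
g[4] = 2*max(2,1) = 2*2 = 4
g[5] = 2*max(3,2) = 2*3 = 6
g[6] = 3*max(3,2) = 3*3 = 9
g[7] = 2*max(5,6) = 2*6 = 12
g[8] = 2*max(6,9) = 2*9 = 18
g[9] = 3*max(6,9) = 3*9 = 27
g[10] = 2*max(8,18) = 2*18 = 36
g[11] = 2*max(9,27) = 2*27 = 54
One optimal split: 3 + 3 + 3 + 2; product 3*3*3*2 = 54.

54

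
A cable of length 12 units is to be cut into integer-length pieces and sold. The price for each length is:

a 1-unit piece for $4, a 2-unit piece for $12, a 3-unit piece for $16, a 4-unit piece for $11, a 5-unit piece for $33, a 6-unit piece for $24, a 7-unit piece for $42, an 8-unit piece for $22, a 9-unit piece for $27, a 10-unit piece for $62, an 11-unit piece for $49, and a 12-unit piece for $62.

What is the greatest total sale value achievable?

Consider every possible first cut. r[k] is the best of p[i]+r[k−i] over all sellable i≤k.
r[1] = 4
r[2] = 12
r[3] = 16  (first piece 1, then r[2]=12)
r[4] = 24  (first piece 2, then r[2]=12)
r[5] = 33
r[6] = 37  (first piece 1, then r[5]=33)
r[7] = 45  (first piece 2, then r[5]=33)
r[8] = 49  (first piece 1, then r[7]=45)
r[9] = 57  (first piece 2, then r[7]=45)
r[10] = 66  (first piece 5, then r[5]=33)
r[11] = 70  (first piece 1, then r[10]=66)
r[12] = 78  (first piece 2, then r[10]=66)
One optimal cutting: 5 + 5 + 2 → $33 + $33 + $12 = $78.

78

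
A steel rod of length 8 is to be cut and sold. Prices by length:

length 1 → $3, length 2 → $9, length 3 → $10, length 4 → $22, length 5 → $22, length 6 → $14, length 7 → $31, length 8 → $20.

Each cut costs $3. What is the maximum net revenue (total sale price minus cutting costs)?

41

Build r[k] bottom-up: r[k] = max over allowed piece i of (p[i] + r[k−i]) − 3 per cut.
r[1] = 3
r[2] = max(3+3-3, 9+0) = 9
r[3] = max(3+9-3, 9+3-3, 10+0) = 10
r[4] = max(3+10-3, 9+9-3, 10+3-3, 22+0) = 22
r[5] = max(3+22-3, 9+10-3, 10+9-3, 22+3-3, 22+0) = 22
r[6] = max(3+22-3, 9+22-3, 10+10-3, 22+9-3, 22+3-3, 14+0) = 28
r[7] = max(3+28-3, 9+22-3, 10+22-3, …, 14+3-3, 31+0) = 31
r[8] = max(3+31-3, 9+28-3, 10+22-3, …, 31+3-3, 20+0) = 41
One optimal plan: pieces 4 + 4 (1 cut) → $44 − $3 = $41.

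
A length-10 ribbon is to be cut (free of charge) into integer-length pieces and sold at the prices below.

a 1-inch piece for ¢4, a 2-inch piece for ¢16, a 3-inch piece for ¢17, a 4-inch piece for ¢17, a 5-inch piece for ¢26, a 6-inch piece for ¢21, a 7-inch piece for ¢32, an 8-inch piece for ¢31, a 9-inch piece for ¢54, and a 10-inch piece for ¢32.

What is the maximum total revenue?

Let R[k] be the best obtainable value from length k. For each k, try every first piece i and keep the best of price[i] + R[k−i].
R[1] = 4
R[2] = max(4+4, 16+0) = 16
R[3] = max(4+16, 16+4, 17+0) = 20
R[4] = max(4+20, 16+16, 17+4, 17+0) = 32
R[5] = max(4+32, 16+20, 17+16, 17+4, 26+0) = 36
R[6] = max(4+36, 16+32, 17+20, 17+16, 26+4, 21+0) = 48
R[7] = max(4+48, 16+36, 17+32, …, 21+4, 32+0) = 52
R[8] = max(4+52, 16+48, 17+36, …, 32+4, 31+0) = 64
R[9] = max(4+64, 16+52, 17+48, …, 31+4, 54+0) = 68
R[10] = max(4+68, 16+64, 17+52, …, 54+4, 32+0) = 80
One optimal cutting: 2 + 2 + 2 + 2 + 2 → ¢16 + ¢16 + ¢16 + ¢16 + ¢16 = ¢80.

80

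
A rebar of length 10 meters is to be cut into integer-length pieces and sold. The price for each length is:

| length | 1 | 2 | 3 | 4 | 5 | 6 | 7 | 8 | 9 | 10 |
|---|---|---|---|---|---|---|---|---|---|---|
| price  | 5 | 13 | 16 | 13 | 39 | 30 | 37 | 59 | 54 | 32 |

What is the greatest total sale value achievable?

Let v[k] be the best obtainable value from length k. For each k, try every first piece i and keep the best of price[i] + v[k−i].
v[1] = 5
v[2] = max(5+5, 13+0) = 13
v[3] = max(5+13, 13+5, 16+0) = 18
v[4] = max(5+18, 13+13, 16+5, 13+0) = 26
v[5] = max(5+26, 13+18, 16+13, 13+5, 39+0) = 39
v[6] = max(5+39, 13+26, 16+18, 13+13, 39+5, 30+0) = 44
v[7] = max(5+44, 13+39, 16+26, …, 30+5, 37+0) = 52
v[8] = max(5+52, 13+44, 16+39, …, 37+5, 59+0) = 59
v[9] = max(5+59, 13+52, 16+44, …, 59+5, 54+0) = 65
v[10] = max(5+65, 13+59, 16+52, …, 54+5, 32+0) = 78
One optimal cutting: 5 + 5 → ₹39 + ₹39 = ₹78.

78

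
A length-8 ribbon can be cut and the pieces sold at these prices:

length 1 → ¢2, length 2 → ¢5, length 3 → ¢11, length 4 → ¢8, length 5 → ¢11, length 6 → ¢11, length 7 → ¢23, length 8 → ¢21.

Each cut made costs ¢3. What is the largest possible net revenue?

Consider every possible first cut. net[k] is the best of p[i]+net[k−i] over all sellable i≤k, charging 3 whenever i<k.
net[1] = 2
net[2] = max(2+2-3, 5+0) = 5
net[3] = max(2+5-3, 5+2-3, 11+0) = 11
net[4] = max(2+11-3, 5+5-3, 11+2-3, 8+0) = 10
net[5] = max(2+10-3, 5+11-3, 11+5-3, 8+2-3, 11+0) = 13
net[6] = max(2+13-3, 5+10-3, 11+11-3, 8+5-3, 11+2-3, 11+0) = 19
net[7] = max(2+19-3, 5+13-3, 11+10-3, …, 11+2-3, 23+0) = 23
net[8] = max(2+23-3, 5+19-3, 11+13-3, …, 23+2-3, 21+0) = 22
One optimal plan: pieces 7 + 1 (1 cut) → ¢25 − ¢3 = ¢22.

22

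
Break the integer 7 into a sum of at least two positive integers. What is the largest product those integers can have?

12

Define f[k] = max over 1≤i<k of i · max(k−i, f[k−i]); the inner max lets the remainder stay uncut if that's better.
f[2] = 1·max(1,0) = 1·1 = 1
f[3] = max(1·2, 2·1) = 2
f[4] = max(1·3, 2·2, 3·1) = 4
f[5] = max(1·4, 2·3, 3·2, 4·1) = 6
f[6] = max(1·6, 2·4, 3·3, 4·2, 5·1) = 9
f[7] = max(1·9, 2·6, 3·4, 4·3, 5·2, 6·1) = 12
One optimal split: 3 + 2 + 2; product 3·2·2 = 12.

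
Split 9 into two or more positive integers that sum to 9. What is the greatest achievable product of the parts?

27

Let prod[k] be the best product for length k (with at least one cut). For each first piece i, the rest contributes max(k−i, prod[k−i]).
prod[2] = 1*max(1,0) = 1*1 = 1
prod[3] = 1*max(2,1) = 1*2 = 2
prod[4] = 2*max(2,1) = 2*2 = 4
prod[5] = 2*max(3,2) = 2*3 = 6
prod[6] = 3*max(3,2) = 3*3 = 9
prod[7] = 2*max(5,6) = 2*6 = 12
prod[8] = 2*max(6,9) = 2*9 = 18
prod[9] = 3*max(6,9) = 3*9 = 27
One optimal split: 3 + 3 + 3; product 3*3*3 = 27.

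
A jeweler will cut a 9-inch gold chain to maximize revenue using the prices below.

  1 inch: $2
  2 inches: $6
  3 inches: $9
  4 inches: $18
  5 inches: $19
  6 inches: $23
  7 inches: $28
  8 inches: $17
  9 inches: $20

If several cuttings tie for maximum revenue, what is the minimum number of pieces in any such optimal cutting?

Build r[k] bottom-up: r[k] = max over allowed piece i of (p[i] + r[k−i]).
r[1] = 2
r[2] = max(2+2, 6+0) = 6
r[3] = max(2+6, 6+2, 9+0) = 9
r[4] = max(2+9, 6+6, 9+2, 18+0) = 18
r[5] = max(2+18, 6+9, 9+6, 18+2, 19+0) = 20
r[6] = max(2+20, 6+18, 9+9, 18+6, 19+2, 23+0) = 24
r[7] = max(2+24, 6+20, 9+18, …, 23+2, 28+0) = 28
r[8] = max(2+28, 6+24, 9+20, …, 28+2, 17+0) = 36
r[9] = max(2+36, 6+28, 9+24, …, 17+2, 20+0) = 38
Maximum revenue is $38.
Now minimize piece count subject to staying optimal: for each k, pieces[k] = 1 + min over i with p[i]+r[k−i]=r[k] of pieces[k−i].
pieces[6] = 2
pieces[7] = 1
pieces[8] = 2
pieces[9] = 3

3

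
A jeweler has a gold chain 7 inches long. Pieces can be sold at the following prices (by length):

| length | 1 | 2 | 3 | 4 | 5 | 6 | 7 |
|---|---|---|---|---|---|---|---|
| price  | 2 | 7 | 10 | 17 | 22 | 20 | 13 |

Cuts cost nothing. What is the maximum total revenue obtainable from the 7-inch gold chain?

29

Build R[k] bottom-up: R[k] = max over allowed piece i of (p[i] + R[k−i]).
R[1] = 2
R[2] = 7
R[3] = 10
R[4] = 17
R[5] = 22
R[6] = 24  (first piece 1, then R[5]=22)
R[7] = 29  (first piece 2, then R[5]=22)
One optimal cutting: 5 + 2 → $22 + $7 = $29.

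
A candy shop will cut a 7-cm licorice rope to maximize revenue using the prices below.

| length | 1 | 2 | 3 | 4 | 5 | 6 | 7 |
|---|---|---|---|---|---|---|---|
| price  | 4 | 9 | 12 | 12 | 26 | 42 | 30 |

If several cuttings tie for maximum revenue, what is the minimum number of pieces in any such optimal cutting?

2

Let r[k] be the best obtainable value from length k. For each k, try every first piece i and keep the best of price[i] + r[k−i].
r[1] = 4
r[2] = 9
r[3] = 13  (first piece 1, then r[2]=9)
r[4] = 18  (first piece 2, then r[2]=9)
r[5] = 26
r[6] = 42
r[7] = 46  (first piece 1, then r[6]=42)
Maximum revenue is ¢46.
Now minimize piece count subject to staying optimal: for each k, pieces[k] = 1 + min over i with p[i]+r[k−i]=r[k] of pieces[k−i].
pieces[4] = 2
pieces[5] = 1
pieces[6] = 1
pieces[7] = 2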